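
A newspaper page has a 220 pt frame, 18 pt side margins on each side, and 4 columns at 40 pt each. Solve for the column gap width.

Inside the margins: 220 − 36 = 184 pt.
4·40 + 3g = 184 → 3g = 24 → g = 8 pt.

8 pt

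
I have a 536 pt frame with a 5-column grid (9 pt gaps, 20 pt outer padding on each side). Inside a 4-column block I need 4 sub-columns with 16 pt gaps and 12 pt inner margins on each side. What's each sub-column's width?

80.75 pt

Outer content = 536 − 2·20 = 496 pt.
5 columns + 4 gaps: 5c + 4·9 = 496.
5c = 496 − 36 = 460, so c = 92 pt.
4-column span = 4·92 + 3·9 = 395 pt.
Inner content = 395 − 2·12 = 371 pt.
371 − 3·16 = 323; ÷4 gives d = 80.75 pt.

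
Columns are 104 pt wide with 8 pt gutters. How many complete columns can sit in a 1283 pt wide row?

11 columns

11 columns: 11·104 + 10·8 = 1224 pt ≤ 1283.
12 columns: 1336 pt > 1283. So 11.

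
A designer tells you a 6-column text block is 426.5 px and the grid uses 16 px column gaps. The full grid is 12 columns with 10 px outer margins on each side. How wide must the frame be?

889 px

426.5 − 5·16 = 346.5; ÷6 gives c = 57.75 px.
Frame = 2·10 + 12·57.75 + 11·16 = 20 + 693 + 176 = 889 px.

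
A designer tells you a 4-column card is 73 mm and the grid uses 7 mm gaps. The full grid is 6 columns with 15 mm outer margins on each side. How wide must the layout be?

143 mm

4 columns + 3 gaps: 4c + 3·7 = 73.
4c = 73 − 21 = 52, so c = 13 mm.
Adding margins, columns and gutters: 30 + 78 + 35 = 143 mm.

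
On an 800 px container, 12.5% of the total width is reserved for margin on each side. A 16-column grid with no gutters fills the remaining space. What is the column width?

37.5 px

Each margin = 12.5% of 800 = 100 px; content = 800 − 2·100 = 600 px.
600 / 16 = 37.5 px per column.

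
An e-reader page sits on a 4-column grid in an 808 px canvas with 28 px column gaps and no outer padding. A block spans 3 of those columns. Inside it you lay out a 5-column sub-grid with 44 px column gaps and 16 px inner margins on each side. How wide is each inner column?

Subtracting 3 column gaps of 28 leaves 724 for 4 columns, so c = 181 px.
Span of 3: 3·181 + 2·28 = 543 + 56 = 599 px.
Inner content = 599 − 2·16 = 567 px.
5 columns + 4 column gaps: 5d + 4·44 = 567.
5d = 567 − 176 = 391, so d = 78.2 px.

78.2 px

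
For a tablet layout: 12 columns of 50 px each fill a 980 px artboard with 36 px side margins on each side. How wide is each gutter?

Subtract both margins: 980 − 2·36 = 908 px.
12·50 + 11g = 908 → 11g = 308 → g = 28 px.

28 px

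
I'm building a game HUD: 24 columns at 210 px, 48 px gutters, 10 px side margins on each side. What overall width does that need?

6164 px

Container = 2·10 + 24·210 + 23·48 = 20 + 5040 + 1104 = 6164 px.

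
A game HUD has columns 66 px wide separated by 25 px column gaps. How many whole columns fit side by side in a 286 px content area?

k columns need k·66 + (k−1)·25 = k·91 − 25.
k·91 − 25 ≤ 286 → k ≤ 311 / 91 ≈ 3.42, so k = 3.

3 columns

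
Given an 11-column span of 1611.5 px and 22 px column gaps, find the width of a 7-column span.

Subtracting 10 column gaps of 22 leaves 1391.5 for 11 columns, so c = 126.5 px.
7-column span = 7·126.5 + 6·22 = 1017.5 px.

1017.5 px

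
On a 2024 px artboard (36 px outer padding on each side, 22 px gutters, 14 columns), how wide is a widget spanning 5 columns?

Take off 72 px of margins, leaving 1952 px.
14 columns + 13 gutters: 14c + 13·22 = 1952.
14c = 1952 − 286 = 1666, so c = 119 px.
5 columns plus 4 gutters: 595 + 88 = 683 px.

683 px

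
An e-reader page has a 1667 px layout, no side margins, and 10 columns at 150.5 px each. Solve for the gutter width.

10 columns take 10·150.5 = 1505 px; remaining 162 splits into 9 gutters.
g = 162 / 9 = 18 px.

18 px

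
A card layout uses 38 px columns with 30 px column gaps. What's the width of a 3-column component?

3-column span = 3·38 + 2·30 = 174 px.

174 px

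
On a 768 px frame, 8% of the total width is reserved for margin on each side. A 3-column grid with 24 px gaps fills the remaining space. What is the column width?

Each margin = 8% of 768 = 61.44 px; content = 768 − 2·61.44 = 645.12 px.
3c + 2·24 = 645.12 → 3c = 597.12 → c = 199.04 px.

199.04 px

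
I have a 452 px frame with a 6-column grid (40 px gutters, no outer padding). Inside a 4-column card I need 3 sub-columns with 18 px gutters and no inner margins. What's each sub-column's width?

84 px

6c + 5·40 = 452 → 6c = 252 → c = 42 px.
Span of 4: 4·42 + 3·40 = 168 + 120 = 288 px.
Subtracting 2 gutters of 18 leaves 252 for 3 columns, so d = 84 px.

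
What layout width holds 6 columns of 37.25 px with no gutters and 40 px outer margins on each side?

303.5 px

Summing: 80 + 223.5 = 303.5 px.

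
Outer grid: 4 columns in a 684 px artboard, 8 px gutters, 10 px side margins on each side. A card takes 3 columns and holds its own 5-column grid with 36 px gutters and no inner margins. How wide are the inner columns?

70.4 px

Outer content = 684 − 2·10 = 664 px.
664 − 3·8 = 640; ÷4 gives c = 160 px.
3 columns plus 2 gutters: 480 + 16 = 496 px.
Subtracting 4 gutters of 36 leaves 352 for 5 columns, so d = 70.4 px.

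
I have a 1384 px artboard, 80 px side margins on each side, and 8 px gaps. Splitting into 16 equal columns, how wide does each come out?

69 px

Content width = 1384 − 2·80 = 1224 px.
16 columns + 15 gaps: 16c + 15·8 = 1224.
16c = 1224 − 120 = 1104, so c = 69 px.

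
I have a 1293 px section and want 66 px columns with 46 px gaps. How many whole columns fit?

11 columns

Each extra column adds 66 + 46 = 112 px.
(1293 + 46) / 112 = 11.96, so 11 columns fit.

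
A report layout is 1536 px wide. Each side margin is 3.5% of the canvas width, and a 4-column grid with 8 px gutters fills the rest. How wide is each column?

351.12 px

1536 × (1 − 2·3.5%) = 1536 × 93% = 1428.48 px for the columns.
4 columns + 3 gutters: 4c + 3·8 = 1428.48.
4c = 1428.48 − 24 = 1404.48, so c = 351.12 px.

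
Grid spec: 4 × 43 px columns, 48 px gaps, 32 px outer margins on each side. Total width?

380 px

Total width: 2·32 + 4·43 + 3·48 = 380 px.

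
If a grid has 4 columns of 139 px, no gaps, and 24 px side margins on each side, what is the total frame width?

604 px

Frame = 2·24 + 4·139 = 48 + 556 = 604 px.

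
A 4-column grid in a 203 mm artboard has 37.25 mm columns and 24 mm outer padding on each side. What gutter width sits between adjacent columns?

2 mm

Subtract both margins: 203 − 2·24 = 155 mm.
4 columns take 4·37.25 = 149 mm; remaining 6 splits into 3 gutters.
g = 6 / 3 = 2 mm.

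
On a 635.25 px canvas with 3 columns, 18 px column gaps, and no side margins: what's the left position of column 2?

217.75 px

3 columns + 2 column gaps: 3c + 2·18 = 635.25.
3c = 635.25 − 36 = 599.25, so c = 199.75 px.
No margin, so column 2 starts at 1·(column + gutter) = 1·217.75 = 217.75 px.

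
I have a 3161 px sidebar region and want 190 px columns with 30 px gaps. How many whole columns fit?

14 columns

k columns need k·190 + (k−1)·30 = k·220 − 30.
k·220 − 30 ≤ 3161 → k ≤ 3191 / 220 ≈ 14.50, so k = 14.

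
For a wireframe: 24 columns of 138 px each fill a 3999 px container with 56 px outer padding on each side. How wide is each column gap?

Subtract both margins: 3999 − 2·56 = 3887 px.
24 columns take 24·138 = 3312 px; remaining 575 splits into 23 column gaps.
g = 575 / 23 = 25 px.

25 px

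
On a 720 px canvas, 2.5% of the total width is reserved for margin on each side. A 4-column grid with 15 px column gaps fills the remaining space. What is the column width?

159.75 px

Margins: 2.5% × 720 = 18 px each, so content = 720 − 36 = 684 px.
4c + 3·15 = 684 → 4c = 639 → c = 159.75 px.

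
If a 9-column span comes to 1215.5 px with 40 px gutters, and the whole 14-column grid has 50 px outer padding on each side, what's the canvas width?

1215.5 − 8·40 = 895.5; ÷9 gives c = 99.5 px.
Canvas = 2·50 + 14·99.5 + 13·40 = 100 + 1393 + 520 = 2013 px.

2013 px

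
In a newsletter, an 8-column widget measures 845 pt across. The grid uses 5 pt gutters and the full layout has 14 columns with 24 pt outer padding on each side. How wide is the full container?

8c + 7·5 = 845 → 8c = 810 → c = 101.25 pt.
Container = 2·24 + 14·101.25 + 13·5 = 48 + 1417.5 + 65 = 1530.5 pt.

1530.5 pt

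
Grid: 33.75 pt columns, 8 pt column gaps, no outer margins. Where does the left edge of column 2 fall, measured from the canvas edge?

No margin, so column 2 starts at 1·(column + gutter) = 1·41.75 = 41.75 pt.

41.75 pt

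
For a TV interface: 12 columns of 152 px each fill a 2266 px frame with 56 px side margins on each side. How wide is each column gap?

30 px

Take off 112 px of margins, leaving 2154 px.
12·152 + 11g = 2154 → 11g = 330 → g = 30 px.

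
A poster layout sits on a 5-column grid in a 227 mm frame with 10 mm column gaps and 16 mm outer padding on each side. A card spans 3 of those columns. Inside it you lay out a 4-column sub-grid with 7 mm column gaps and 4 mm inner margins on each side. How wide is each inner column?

21 mm

Inside the margins: 227 − 32 = 195 mm.
5c + 4·10 = 195 → 5c = 155 → c = 31 mm.
3-column span = 3·31 + 2·10 = 113 mm.
Inner content = 113 − 2·4 = 105 mm.
4d + 3·7 = 105 → 4d = 84 → d = 21 mm.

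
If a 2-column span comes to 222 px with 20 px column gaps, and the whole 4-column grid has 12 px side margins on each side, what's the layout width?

2c + 1·20 = 222 → 2c = 202 → c = 101 px.
Total width: 2·12 + 4·101 + 3·20 = 488 px.

488 px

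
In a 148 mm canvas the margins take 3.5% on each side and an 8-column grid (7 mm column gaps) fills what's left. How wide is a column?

Margins: 3.5% × 148 = 5.18 mm each, so content = 148 − 10.36 = 137.64 mm.
Subtracting 7 column gaps of 7 leaves 88.64 for 8 columns, so c = 11.08 mm.

11.08 mm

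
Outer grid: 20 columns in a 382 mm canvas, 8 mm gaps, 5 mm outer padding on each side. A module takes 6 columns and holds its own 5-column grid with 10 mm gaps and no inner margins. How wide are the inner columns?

13.2 mm

Subtract both margins: 382 − 2·5 = 372 mm.
20c + 19·8 = 372 → 20c = 220 → c = 11 mm.
6 columns plus 5 gaps: 66 + 40 = 106 mm.
5 columns + 4 gaps: 5d + 4·10 = 106.
5d = 106 − 40 = 66, so d = 13.2 mm.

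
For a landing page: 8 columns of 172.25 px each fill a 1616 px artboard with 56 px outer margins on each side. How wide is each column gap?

18 px

Content width = 1616 − 2·56 = 1504 px.
8 columns take 8·172.25 = 1378 px; remaining 126 splits into 7 column gaps.
g = 126 / 7 = 18 px.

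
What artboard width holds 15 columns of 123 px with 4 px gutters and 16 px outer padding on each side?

1933 px

Adding margins, columns and gutters: 32 + 1845 + 56 = 1933 px.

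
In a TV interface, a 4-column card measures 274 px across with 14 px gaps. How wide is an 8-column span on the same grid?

562 px

4c + 3·14 = 274 → 4c = 232 → c = 58 px.
Span of 8: 8·58 + 7·14 = 464 + 98 = 562 px.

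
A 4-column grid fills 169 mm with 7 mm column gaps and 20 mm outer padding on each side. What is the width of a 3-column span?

95 mm

Inside the margins: 169 − 40 = 129 mm.
Subtracting 3 column gaps of 7 leaves 108 for 4 columns, so c = 27 mm.
3-column span = 3·27 + 2·7 = 95 mm.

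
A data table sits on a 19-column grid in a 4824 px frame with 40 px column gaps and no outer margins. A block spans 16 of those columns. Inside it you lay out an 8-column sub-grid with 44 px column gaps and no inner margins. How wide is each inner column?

468.5 px

Subtracting 18 column gaps of 40 leaves 4104 for 19 columns, so c = 216 px.
16 columns plus 15 column gaps: 3456 + 600 = 4056 px.
8d + 7·44 = 4056 → 8d = 3748 → d = 468.5 px.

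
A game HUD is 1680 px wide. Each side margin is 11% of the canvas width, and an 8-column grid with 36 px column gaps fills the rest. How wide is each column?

132.3 px

1680 × (1 − 2·11%) = 1680 × 78% = 1310.4 px for the columns.
1310.4 − 7·36 = 1058.4; ÷8 gives c = 132.3 px.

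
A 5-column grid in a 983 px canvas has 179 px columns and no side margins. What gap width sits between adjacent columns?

22 px

5·179 + 4g = 983 → 4g = 88 → g = 22 px.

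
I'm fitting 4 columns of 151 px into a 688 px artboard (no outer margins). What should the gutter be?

28 px

4·151 + 3g = 688 → 3g = 84 → g = 28 px.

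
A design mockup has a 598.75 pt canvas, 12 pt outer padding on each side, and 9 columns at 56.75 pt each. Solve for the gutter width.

8 pt

Inside the margins: 598.75 − 24 = 574.75 pt.
9 columns take 9·56.75 = 510.75 pt; remaining 64 splits into 8 gutters.
g = 64 / 8 = 8 pt.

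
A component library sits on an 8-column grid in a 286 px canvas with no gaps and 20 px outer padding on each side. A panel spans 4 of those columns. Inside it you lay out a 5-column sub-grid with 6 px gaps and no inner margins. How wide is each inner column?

Outer content = 286 − 2·20 = 246 px.
With no gaps, each column is 246/8 = 30.75 px.
4-column span = 4·30.75 = 123 px.
Subtracting 4 gaps of 6 leaves 99 for 5 columns, so d = 19.8 px.

19.8 px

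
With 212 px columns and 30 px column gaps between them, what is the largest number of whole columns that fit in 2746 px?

Each extra column adds 212 + 30 = 242 px.
(2746 + 30) / 242 = 11.47, so 11 columns fit.

11 columns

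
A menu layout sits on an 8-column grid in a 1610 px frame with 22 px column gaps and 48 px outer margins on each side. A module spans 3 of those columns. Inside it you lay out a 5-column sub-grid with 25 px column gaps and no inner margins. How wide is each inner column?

Take off 96 px of margins, leaving 1514 px.
8 columns + 7 column gaps: 8c + 7·22 = 1514.
8c = 1514 − 154 = 1360, so c = 170 px.
3-column span = 3·170 + 2·22 = 554 px.
5 columns + 4 column gaps: 5d + 4·25 = 554.
5d = 554 − 100 = 454, so d = 90.8 px.

90.8 px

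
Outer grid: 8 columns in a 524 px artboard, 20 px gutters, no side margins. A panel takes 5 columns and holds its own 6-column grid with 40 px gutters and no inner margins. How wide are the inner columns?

8 columns + 7 gutters: 8c + 7·20 = 524.
8c = 524 − 140 = 384, so c = 48 px.
5 columns plus 4 gutters: 240 + 80 = 320 px.
Subtracting 5 gutters of 40 leaves 120 for 6 columns, so d = 20 px.

20 px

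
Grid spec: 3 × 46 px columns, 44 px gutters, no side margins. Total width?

226 px

Summing: 138 + 88 = 226 px.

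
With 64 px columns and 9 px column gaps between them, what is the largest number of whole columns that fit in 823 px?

k columns need k·64 + (k−1)·9 = k·73 − 9.
k·73 − 9 ≤ 823 → k ≤ 832 / 73 ≈ 11.40, so k = 11.

11 columns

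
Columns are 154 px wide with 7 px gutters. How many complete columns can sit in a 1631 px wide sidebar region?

10 columns

10 columns: 10·154 + 9·7 = 1603 px ≤ 1631.
11 columns: 1764 px > 1631. So 10.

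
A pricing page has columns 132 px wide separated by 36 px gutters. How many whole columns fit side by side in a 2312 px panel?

13 columns

k columns need k·132 + (k−1)·36 = k·168 − 36.
k·168 − 36 ≤ 2312 → k ≤ 2348 / 168 ≈ 13.98, so k = 13.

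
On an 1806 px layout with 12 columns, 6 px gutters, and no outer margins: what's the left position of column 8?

1057 px

1806 − 11·6 = 1740; ÷12 gives c = 145 px.
Before column 8: 7 columns + 7 gutters.
Offset = 7·(145 + 6) = 7·151 = 1057 px.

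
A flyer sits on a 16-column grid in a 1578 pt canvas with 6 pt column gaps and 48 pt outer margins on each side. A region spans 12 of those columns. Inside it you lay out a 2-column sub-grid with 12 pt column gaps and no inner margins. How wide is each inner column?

549 pt

Inside the margins: 1578 − 96 = 1482 pt.
Subtracting 15 column gaps of 6 leaves 1392 for 16 columns, so c = 87 pt.
12-column span = 12·87 + 11·6 = 1110 pt.
Subtracting 1 column gap of 12 leaves 1098 for 2 columns, so d = 549 pt.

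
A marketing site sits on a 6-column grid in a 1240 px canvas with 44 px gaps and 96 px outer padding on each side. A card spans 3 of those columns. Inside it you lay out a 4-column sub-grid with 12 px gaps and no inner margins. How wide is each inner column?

116.5 px

Outer content = 1240 − 2·96 = 1048 px.
6 columns + 5 gaps: 6c + 5·44 = 1048.
6c = 1048 − 220 = 828, so c = 138 px.
Span of 3: 3·138 + 2·44 = 414 + 88 = 502 px.
Subtracting 3 gaps of 12 leaves 466 for 4 columns, so d = 116.5 px.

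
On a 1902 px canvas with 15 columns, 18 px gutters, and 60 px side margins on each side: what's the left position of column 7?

780 px

Take off 120 px of margins, leaving 1782 px.
15c + 14·18 = 1782 → 15c = 1530 → c = 102 px.
Each column+gutter stride is 120 px; 6 of them past the 60 px margin is 60 + 720 = 780 px.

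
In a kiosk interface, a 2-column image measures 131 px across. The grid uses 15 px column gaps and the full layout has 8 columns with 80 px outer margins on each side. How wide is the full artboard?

729 px

Subtracting 1 column gap of 15 leaves 116 for 2 columns, so c = 58 px.
Total width: 2·80 + 8·58 + 7·15 = 729 px.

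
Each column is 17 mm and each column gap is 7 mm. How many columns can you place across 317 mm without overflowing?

13 columns: 13·17 + 12·7 = 305 mm ≤ 317.
14 columns: 329 mm > 317. So 13.

13 columns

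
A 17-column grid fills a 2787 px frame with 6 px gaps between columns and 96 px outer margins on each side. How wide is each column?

147 px

Content width = 2787 − 2·96 = 2595 px.
17c + 16·6 = 2595 → 17c = 2499 → c = 147 px.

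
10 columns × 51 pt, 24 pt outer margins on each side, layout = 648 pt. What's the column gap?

10 pt

Subtract both margins: 648 − 2·24 = 600 pt.
10 columns take 10·51 = 510 pt; remaining 90 splits into 9 column gaps.
g = 90 / 9 = 10 pt.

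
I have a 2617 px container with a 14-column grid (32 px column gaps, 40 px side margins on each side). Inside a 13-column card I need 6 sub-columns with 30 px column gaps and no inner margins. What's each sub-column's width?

Outer content = 2617 − 2·40 = 2537 px.
14 columns + 13 column gaps: 14c + 13·32 = 2537.
14c = 2537 − 416 = 2121, so c = 151.5 px.
13 columns plus 12 column gaps: 1969.5 + 384 = 2353.5 px.
2353.5 − 5·30 = 2203.5; ÷6 gives d = 367.25 px.

367.25 px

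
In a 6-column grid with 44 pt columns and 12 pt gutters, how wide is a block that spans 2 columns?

100 pt

2 columns plus 1 gutter: 88 + 12 = 100 pt.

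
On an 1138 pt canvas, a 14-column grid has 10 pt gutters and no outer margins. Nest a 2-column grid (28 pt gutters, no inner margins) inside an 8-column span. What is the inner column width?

309 pt

1138 − 13·10 = 1008; ÷14 gives c = 72 pt.
Span of 8: 8·72 + 7·10 = 576 + 70 = 646 pt.
Subtracting 1 gutter of 28 leaves 618 for 2 columns, so d = 309 pt.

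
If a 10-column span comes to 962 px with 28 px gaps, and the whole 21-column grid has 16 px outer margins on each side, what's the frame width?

2083 px

10c + 9·28 = 962 → 10c = 710 → c = 71 px.
Frame = 2·16 + 21·71 + 20·28 = 32 + 1491 + 560 = 2083 px.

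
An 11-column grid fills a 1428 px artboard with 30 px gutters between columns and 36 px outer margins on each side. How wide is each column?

96 px

Take off 72 px of margins, leaving 1356 px.
11 columns + 10 gutters: 11c + 10·30 = 1356.
11c = 1356 − 300 = 1056, so c = 96 px.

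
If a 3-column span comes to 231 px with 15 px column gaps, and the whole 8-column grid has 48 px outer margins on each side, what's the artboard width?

737 px

3 columns + 2 column gaps: 3c + 2·15 = 231.
3c = 231 − 30 = 201, so c = 67 px.
Adding margins, columns and gutters: 96 + 536 + 105 = 737 px.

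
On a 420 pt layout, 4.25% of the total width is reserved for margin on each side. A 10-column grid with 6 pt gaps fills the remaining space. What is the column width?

33.03 pt

Margins: 4.25% × 420 = 17.85 pt each, so content = 420 − 35.7 = 384.3 pt.
Subtracting 9 gaps of 6 leaves 330.3 for 10 columns, so c = 33.03 pt.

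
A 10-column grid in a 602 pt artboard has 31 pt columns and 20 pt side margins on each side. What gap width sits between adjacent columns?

Take off 40 pt of margins, leaving 562 pt.
10·31 + 9g = 562 → 9g = 252 → g = 28 pt.

28 pt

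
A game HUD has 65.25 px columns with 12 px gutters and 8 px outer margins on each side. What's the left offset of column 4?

239.75 px

Each column+gutter stride is 77.25 px; 3 of them past the 8 px margin is 8 + 231.75 = 239.75 px.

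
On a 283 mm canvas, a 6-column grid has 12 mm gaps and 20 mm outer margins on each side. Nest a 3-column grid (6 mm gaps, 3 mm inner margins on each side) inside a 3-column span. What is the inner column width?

32.5 mm

Take off 40 mm of margins, leaving 243 mm.
243 − 5·12 = 183; ÷6 gives c = 30.5 mm.
3 columns plus 2 gaps: 91.5 + 24 = 115.5 mm.
Inner content = 115.5 − 2·3 = 109.5 mm.
109.5 − 2·6 = 97.5; ÷3 gives d = 32.5 mm.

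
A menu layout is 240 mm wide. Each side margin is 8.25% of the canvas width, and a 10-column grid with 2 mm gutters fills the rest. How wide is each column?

240 × (1 − 2·8.25%) = 240 × 83.5% = 200.4 mm for the columns.
10 columns + 9 gutters: 10c + 9·2 = 200.4.
10c = 200.4 − 18 = 182.4, so c = 18.24 mm.

18.24 mm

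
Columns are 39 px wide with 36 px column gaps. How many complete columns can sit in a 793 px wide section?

11 columns

k columns need k·39 + (k−1)·36 = k·75 − 36.
k·75 − 36 ≤ 793 → k ≤ 829 / 75 ≈ 11.05, so k = 11.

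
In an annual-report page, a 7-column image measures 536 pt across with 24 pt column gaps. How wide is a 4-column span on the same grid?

296 pt

Subtracting 6 column gaps of 24 leaves 392 for 7 columns, so c = 56 pt.
Span of 4: 4·56 + 3·24 = 224 + 72 = 296 pt.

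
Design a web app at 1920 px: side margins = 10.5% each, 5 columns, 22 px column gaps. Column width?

Margins: 10.5% × 1920 = 201.6 px each, so content = 1920 − 403.2 = 1516.8 px.
1516.8 − 4·22 = 1428.8; ÷5 gives c = 285.76 px.

285.76 px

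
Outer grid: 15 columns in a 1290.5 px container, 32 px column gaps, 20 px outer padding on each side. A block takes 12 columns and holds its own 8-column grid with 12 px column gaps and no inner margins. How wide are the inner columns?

113.75 px

Take off 40 px of margins, leaving 1250.5 px.
1250.5 − 14·32 = 802.5; ÷15 gives c = 53.5 px.
Span of 12: 12·53.5 + 11·32 = 642 + 352 = 994 px.
Subtracting 7 column gaps of 12 leaves 910 for 8 columns, so d = 113.75 px.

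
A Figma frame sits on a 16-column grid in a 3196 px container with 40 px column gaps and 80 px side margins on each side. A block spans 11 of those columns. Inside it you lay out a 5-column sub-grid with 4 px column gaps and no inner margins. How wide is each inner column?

Inside the margins: 3196 − 160 = 3036 px.
16 columns + 15 column gaps: 16c + 15·40 = 3036.
16c = 3036 − 600 = 2436, so c = 152.25 px.
Span of 11: 11·152.25 + 10·40 = 1674.75 + 400 = 2074.75 px.
5d + 4·4 = 2074.75 → 5d = 2058.75 → d = 411.75 px.

411.75 px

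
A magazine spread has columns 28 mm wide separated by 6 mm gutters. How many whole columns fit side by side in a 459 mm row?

13 columns

Each extra column adds 28 + 6 = 34 mm.
(459 + 6) / 34 = 13.68, so 13 columns fit.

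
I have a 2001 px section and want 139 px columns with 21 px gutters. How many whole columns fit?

12 columns: 12·139 + 11·21 = 1899 px ≤ 2001.
13 columns: 2059 px > 2001. So 12.

12 columns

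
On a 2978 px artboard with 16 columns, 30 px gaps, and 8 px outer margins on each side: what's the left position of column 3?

Take off 16 px of margins, leaving 2962 px.
16 columns + 15 gaps: 16c + 15·30 = 2962.
16c = 2962 − 450 = 2512, so c = 157 px.
Column 3 starts at margin + 2·(column + gutter) = 8 + 2·187 = 382 px.

382 px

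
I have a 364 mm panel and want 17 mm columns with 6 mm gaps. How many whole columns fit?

16 columns: 16·17 + 15·6 = 362 mm ≤ 364.
17 columns: 385 mm > 364. So 16.

16 columns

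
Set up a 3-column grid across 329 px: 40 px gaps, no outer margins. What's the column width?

83 px

329 − 2·40 = 249; ÷3 gives c = 83 px.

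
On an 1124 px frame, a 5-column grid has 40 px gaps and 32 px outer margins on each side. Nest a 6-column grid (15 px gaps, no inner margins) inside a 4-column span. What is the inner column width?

127.5 px

Inside the margins: 1124 − 64 = 1060 px.
5c + 4·40 = 1060 → 5c = 900 → c = 180 px.
4 columns plus 3 gaps: 720 + 120 = 840 px.
6 columns + 5 gaps: 6d + 5·15 = 840.
6d = 840 − 75 = 765, so d = 127.5 px.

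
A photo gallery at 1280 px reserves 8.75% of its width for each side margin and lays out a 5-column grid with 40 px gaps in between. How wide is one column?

Each margin = 8.75% of 1280 = 112 px; content = 1280 − 2·112 = 1056 px.
Subtracting 4 gaps of 40 leaves 896 for 5 columns, so c = 179.2 px.

179.2 px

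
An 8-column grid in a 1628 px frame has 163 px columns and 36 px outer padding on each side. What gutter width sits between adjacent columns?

Inside the margins: 1628 − 72 = 1556 px.
8 columns take 8·163 = 1304 px; remaining 252 splits into 7 gutters.
g = 252 / 7 = 36 px.

36 px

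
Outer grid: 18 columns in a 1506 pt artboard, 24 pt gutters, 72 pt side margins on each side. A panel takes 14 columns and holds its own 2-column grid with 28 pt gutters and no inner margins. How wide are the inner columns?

513 pt

Inside the margins: 1506 − 144 = 1362 pt.
Subtracting 17 gutters of 24 leaves 954 for 18 columns, so c = 53 pt.
14-column span = 14·53 + 13·24 = 1054 pt.
2d + 1·28 = 1054 → 2d = 1026 → d = 513 pt.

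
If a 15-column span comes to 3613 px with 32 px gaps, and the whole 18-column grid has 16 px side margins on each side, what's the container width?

15c + 14·32 = 3613 → 15c = 3165 → c = 211 px.
Adding margins, columns and gutters: 32 + 3798 + 544 = 4374 px.

4374 px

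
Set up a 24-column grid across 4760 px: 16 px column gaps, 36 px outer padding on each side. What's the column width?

180 px

Subtract both margins: 4760 − 2·36 = 4688 px.
24 columns + 23 column gaps: 24c + 23·16 = 4688.
24c = 4688 − 368 = 4320, so c = 180 px.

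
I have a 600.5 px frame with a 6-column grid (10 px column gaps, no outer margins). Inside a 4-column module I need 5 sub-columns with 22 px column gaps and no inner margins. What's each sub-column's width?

61.8 px

6c + 5·10 = 600.5 → 6c = 550.5 → c = 91.75 px.
4-column span = 4·91.75 + 3·10 = 397 px.
5 columns + 4 column gaps: 5d + 4·22 = 397.
5d = 397 − 88 = 309, so d = 61.8 px.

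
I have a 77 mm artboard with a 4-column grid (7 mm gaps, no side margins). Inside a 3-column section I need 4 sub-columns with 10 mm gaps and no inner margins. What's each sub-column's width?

6.5 mm

4 columns + 3 gaps: 4c + 3·7 = 77.
4c = 77 − 21 = 56, so c = 14 mm.
Span of 3: 3·14 + 2·7 = 42 + 14 = 56 mm.
4 columns + 3 gaps: 4d + 3·10 = 56.
4d = 56 − 30 = 26, so d = 6.5 mm.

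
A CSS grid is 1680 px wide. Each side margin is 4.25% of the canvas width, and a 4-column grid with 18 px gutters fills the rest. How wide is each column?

370.8 px

Margins: 4.25% × 1680 = 71.4 px each, so content = 1680 − 142.8 = 1537.2 px.
4 columns + 3 gutters: 4c + 3·18 = 1537.2.
4c = 1537.2 − 54 = 1483.2, so c = 370.8 px.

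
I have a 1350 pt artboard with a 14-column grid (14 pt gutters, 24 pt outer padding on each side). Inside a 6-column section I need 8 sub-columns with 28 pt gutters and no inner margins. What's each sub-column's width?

44.25 pt

Take off 48 pt of margins, leaving 1302 pt.
14c + 13·14 = 1302 → 14c = 1120 → c = 80 pt.
6 columns plus 5 gutters: 480 + 70 = 550 pt.
8 columns + 7 gutters: 8d + 7·28 = 550.
8d = 550 − 196 = 354, so d = 44.25 pt.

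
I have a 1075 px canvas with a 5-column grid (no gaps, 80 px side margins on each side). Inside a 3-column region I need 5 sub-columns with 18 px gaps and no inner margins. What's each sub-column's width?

Outer content = 1075 − 2·80 = 915 px.
5c = 915 → c = 183 px.
With no gaps, 3 columns span 3·183 = 549 px.
5d + 4·18 = 549 → 5d = 477 → d = 95.4 px.

95.4 px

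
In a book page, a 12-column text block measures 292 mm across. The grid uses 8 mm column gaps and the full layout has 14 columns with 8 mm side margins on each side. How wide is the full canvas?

358 mm

292 − 11·8 = 204; ÷12 gives c = 17 mm.
Total width: 2·8 + 14·17 + 13·8 = 358 mm.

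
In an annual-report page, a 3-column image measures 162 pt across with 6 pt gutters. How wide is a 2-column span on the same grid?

3c + 2·6 = 162 → 3c = 150 → c = 50 pt.
2 columns plus 1 gutter: 100 + 6 = 106 pt.

106 pt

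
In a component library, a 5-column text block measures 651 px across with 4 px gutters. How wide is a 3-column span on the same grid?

389 px

5c + 4·4 = 651 → 5c = 635 → c = 127 px.
Span of 3: 3·127 + 2·4 = 381 + 8 = 389 px.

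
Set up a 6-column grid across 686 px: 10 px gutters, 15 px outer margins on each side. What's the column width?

Subtract both margins: 686 − 2·15 = 656 px.
6c + 5·10 = 656 → 6c = 606 → c = 101 px.

101 px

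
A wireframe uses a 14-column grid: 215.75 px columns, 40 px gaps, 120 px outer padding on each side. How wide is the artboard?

3780.5 px

Adding margins, columns and gutters: 240 + 3020.5 + 520 = 3780.5 px.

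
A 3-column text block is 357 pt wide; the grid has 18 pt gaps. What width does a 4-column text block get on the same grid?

Subtracting 2 gaps of 18 leaves 321 for 3 columns, so c = 107 pt.
4-column span = 4·107 + 3·18 = 482 pt.

482 pt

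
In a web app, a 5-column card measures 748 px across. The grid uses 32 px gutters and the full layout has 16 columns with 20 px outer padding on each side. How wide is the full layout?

Subtracting 4 gutters of 32 leaves 620 for 5 columns, so c = 124 px.
Total width: 2·20 + 16·124 + 15·32 = 2504 px.

2504 px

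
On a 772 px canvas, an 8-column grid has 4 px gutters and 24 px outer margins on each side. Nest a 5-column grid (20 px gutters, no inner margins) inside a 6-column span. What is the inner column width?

Take off 48 px of margins, leaving 724 px.
724 − 7·4 = 696; ÷8 gives c = 87 px.
6-column span = 6·87 + 5·4 = 542 px.
542 − 4·20 = 462; ÷5 gives d = 92.4 px.

92.4 px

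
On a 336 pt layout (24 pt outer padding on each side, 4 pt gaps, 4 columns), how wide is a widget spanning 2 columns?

142 pt

Inside the margins: 336 − 48 = 288 pt.
Subtracting 3 gaps of 4 leaves 276 for 4 columns, so c = 69 pt.
Span of 2: 2·69 + 1·4 = 138 + 4 = 142 pt.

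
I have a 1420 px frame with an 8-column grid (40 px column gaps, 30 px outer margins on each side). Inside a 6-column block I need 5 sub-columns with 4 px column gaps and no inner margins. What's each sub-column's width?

Take off 60 px of margins, leaving 1360 px.
1360 − 7·40 = 1080; ÷8 gives c = 135 px.
6-column span = 6·135 + 5·40 = 1010 px.
1010 − 4·4 = 994; ÷5 gives d = 198.8 px.

198.8 px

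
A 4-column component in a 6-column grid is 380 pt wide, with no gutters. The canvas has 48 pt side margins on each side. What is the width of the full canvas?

666 pt

With no gutters, each column is 380/4 = 95 pt.
Summing: 96 + 570 = 666 pt.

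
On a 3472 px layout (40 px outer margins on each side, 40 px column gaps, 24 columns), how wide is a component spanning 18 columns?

2534 px

Subtract both margins: 3472 − 2·40 = 3392 px.
Subtracting 23 column gaps of 40 leaves 2472 for 24 columns, so c = 103 px.
18-column span = 18·103 + 17·40 = 2534 px.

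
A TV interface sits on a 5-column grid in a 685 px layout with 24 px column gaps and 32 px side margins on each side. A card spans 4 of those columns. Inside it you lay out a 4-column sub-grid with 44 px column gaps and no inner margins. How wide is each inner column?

Take off 64 px of margins, leaving 621 px.
621 − 4·24 = 525; ÷5 gives c = 105 px.
Span of 4: 4·105 + 3·24 = 420 + 72 = 492 px.
4 columns + 3 column gaps: 4d + 3·44 = 492.
4d = 492 − 132 = 360, so d = 90 px.

90 px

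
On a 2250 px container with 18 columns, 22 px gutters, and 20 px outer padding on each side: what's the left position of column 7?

764 px

Content = 2250 − 2·20 = 2210 px.
Subtracting 17 gutters of 22 leaves 1836 for 18 columns, so c = 102 px.
Before column 7: the margin + 6 columns + 6 gutters.
Offset = 20 + 6·(102 + 22) = 20 + 744 = 764 px.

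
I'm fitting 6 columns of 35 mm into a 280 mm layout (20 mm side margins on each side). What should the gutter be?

6 mm

Subtract both margins: 280 − 2·20 = 240 mm.
6 columns take 6·35 = 210 mm; remaining 30 splits into 5 gutters.
g = 30 / 5 = 6 mm.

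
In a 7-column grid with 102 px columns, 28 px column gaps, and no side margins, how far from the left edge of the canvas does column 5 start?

520 px

Before column 5: 4 columns + 4 column gaps.
Offset = 4·(102 + 28) = 4·130 = 520 px.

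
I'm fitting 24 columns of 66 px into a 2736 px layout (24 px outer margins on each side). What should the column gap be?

Take off 48 px of margins, leaving 2688 px.
Columns use 1584 px, leaving 1104 px across 23 column gaps = 48 px each.

48 px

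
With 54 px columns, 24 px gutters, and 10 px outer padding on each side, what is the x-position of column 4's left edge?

244 px

Before column 4: the margin + 3 columns + 3 gutters.
Offset = 10 + 3·(54 + 24) = 10 + 234 = 244 px.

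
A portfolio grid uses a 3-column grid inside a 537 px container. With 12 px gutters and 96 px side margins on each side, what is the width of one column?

Inside the margins: 537 − 192 = 345 px.
3 columns + 2 gutters: 3c + 2·12 = 345.
3c = 345 − 24 = 321, so c = 107 px.

107 px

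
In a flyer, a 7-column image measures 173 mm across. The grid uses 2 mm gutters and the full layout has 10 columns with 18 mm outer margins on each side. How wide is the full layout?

284 mm

173 − 6·2 = 161; ÷7 gives c = 23 mm.
Adding margins, columns and gutters: 36 + 230 + 18 = 284 mm.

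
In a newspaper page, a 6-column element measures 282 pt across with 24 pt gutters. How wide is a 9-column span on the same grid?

6c + 5·24 = 282 → 6c = 162 → c = 27 pt.
9 columns plus 8 gutters: 243 + 192 = 435 pt.

435 pt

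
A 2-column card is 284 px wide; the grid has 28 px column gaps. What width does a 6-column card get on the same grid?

908 px

2 columns + 1 column gap: 2c + 1·28 = 284.
2c = 284 − 28 = 256, so c = 128 px.
Span of 6: 6·128 + 5·28 = 768 + 140 = 908 px.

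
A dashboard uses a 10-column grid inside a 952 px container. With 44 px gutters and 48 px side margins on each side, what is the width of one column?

46 px

Subtract both margins: 952 − 2·48 = 856 px.
856 − 9·44 = 460; ÷10 gives c = 46 px.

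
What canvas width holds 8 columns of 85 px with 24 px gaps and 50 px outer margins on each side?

948 px

Canvas = 2·50 + 8·85 + 7·24 = 100 + 680 + 168 = 948 px.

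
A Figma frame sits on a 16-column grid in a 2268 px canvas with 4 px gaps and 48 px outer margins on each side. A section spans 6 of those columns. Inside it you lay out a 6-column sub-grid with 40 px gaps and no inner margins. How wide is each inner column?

Inside the margins: 2268 − 96 = 2172 px.
2172 − 15·4 = 2112; ÷16 gives c = 132 px.
6-column span = 6·132 + 5·4 = 812 px.
6d + 5·40 = 812 → 6d = 612 → d = 102 px.

102 px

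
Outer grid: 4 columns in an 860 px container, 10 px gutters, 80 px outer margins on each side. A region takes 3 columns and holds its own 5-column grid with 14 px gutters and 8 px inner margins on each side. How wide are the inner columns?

Inside the margins: 860 − 160 = 700 px.
700 − 3·10 = 670; ÷4 gives c = 167.5 px.
3-column span = 3·167.5 + 2·10 = 522.5 px.
Inner content = 522.5 − 2·8 = 506.5 px.
5d + 4·14 = 506.5 → 5d = 450.5 → d = 90.1 px.

90.1 px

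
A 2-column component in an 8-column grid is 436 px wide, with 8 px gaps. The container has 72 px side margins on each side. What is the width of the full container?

1912 px

436 − 1·8 = 428; ÷2 gives c = 214 px.
Total width: 2·72 + 8·214 + 7·8 = 1912 px.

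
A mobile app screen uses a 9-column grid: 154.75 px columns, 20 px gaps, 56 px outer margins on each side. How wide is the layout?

Layout = 2·56 + 9·154.75 + 8·20 = 112 + 1392.75 + 160 = 1664.75 px.

1664.75 px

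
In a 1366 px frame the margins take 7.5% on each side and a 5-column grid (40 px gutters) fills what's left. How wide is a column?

Margins: 7.5% × 1366 = 102.45 px each, so content = 1366 − 204.9 = 1161.1 px.
5c + 4·40 = 1161.1 → 5c = 1001.1 → c = 200.22 px.

200.22 px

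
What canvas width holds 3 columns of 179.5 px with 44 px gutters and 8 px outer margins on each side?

642.5 px

Total width: 2·8 + 3·179.5 + 2·44 = 642.5 px.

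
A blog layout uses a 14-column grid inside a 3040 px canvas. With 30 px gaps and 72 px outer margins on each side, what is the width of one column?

179 px

Take off 144 px of margins, leaving 2896 px.
Subtracting 13 gaps of 30 leaves 2506 for 14 columns, so c = 179 px.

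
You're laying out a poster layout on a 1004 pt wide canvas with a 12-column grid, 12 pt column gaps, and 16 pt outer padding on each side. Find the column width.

Take off 32 pt of margins, leaving 972 pt.
12c + 11·12 = 972 → 12c = 840 → c = 70 pt.

70 pt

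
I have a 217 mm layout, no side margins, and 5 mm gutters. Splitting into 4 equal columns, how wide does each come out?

217 − 3·5 = 202; ÷4 gives c = 50.5 mm.

50.5 mm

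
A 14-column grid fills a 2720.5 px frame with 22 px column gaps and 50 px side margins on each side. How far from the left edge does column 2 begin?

238.75 px

Inside the margins: 2720.5 − 100 = 2620.5 px.
Subtracting 13 column gaps of 22 leaves 2334.5 for 14 columns, so c = 166.75 px.
Before column 2: the margin + 1 column + 1 column gap.
Offset = 50 + 1·(166.75 + 22) = 50 + 188.75 = 238.75 px.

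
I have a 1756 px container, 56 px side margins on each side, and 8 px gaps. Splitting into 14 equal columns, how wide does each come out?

110 px

Inside the margins: 1756 − 112 = 1644 px.
14 columns + 13 gaps: 14c + 13·8 = 1644.
14c = 1644 − 104 = 1540, so c = 110 px.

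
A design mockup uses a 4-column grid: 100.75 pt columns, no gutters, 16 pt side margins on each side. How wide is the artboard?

Total width: 2·16 + 4·100.75 = 435 pt.

435 pt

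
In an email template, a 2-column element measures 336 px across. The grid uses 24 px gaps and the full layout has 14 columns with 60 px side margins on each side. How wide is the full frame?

2616 px

Subtracting 1 gap of 24 leaves 312 for 2 columns, so c = 156 px.
Adding margins, columns and gutters: 120 + 2184 + 312 = 2616 px.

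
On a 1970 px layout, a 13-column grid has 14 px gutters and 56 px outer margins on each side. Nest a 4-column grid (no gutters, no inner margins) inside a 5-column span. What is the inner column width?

176.5 px

Take off 112 px of margins, leaving 1858 px.
13 columns + 12 gutters: 13c + 12·14 = 1858.
13c = 1858 − 168 = 1690, so c = 130 px.
Span of 5: 5·130 + 4·14 = 650 + 56 = 706 px.
706 / 4 = 176.5 px per column.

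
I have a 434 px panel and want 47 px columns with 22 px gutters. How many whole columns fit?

6 columns

6 columns: 6·47 + 5·22 = 392 px ≤ 434.
7 columns: 461 px > 434. So 6.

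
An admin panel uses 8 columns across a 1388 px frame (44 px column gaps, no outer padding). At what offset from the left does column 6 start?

895 px

Subtracting 7 column gaps of 44 leaves 1080 for 8 columns, so c = 135 px.
No margin, so column 6 starts at 5·(column + gutter) = 5·179 = 895 px.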